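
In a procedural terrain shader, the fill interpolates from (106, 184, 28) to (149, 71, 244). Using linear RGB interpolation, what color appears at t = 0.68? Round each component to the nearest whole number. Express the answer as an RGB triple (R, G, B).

(135, 107, 175)

R = 106 + 0.68 × (149 − 106) = 106 + 0.68 × 43 = 135.24 → 135
G = 184 + 0.68 × (71 − 184) = 184 + 0.68 × -113 = 107.16 → 107
B = 28 + 0.68 × (244 − 28) = 28 + 0.68 × 216 = 174.88 → 175
So the blended color is (135, 107, 175), about #876baf.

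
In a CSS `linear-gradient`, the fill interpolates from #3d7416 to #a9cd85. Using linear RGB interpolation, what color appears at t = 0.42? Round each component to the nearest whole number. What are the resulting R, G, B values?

#3d7416 → (61, 116, 22); #a9cd85 → (169, 205, 133).
R = 61 + 0.42 × (169 − 61) = 61 + 0.42 × 108 = 106.36 → 106
G = 116 + 0.42 × (205 − 116) = 116 + 0.42 × 89 = 153.38 → 153
B = 22 + 0.42 × (133 − 22) = 22 + 0.42 × 111 = 68.62 → 69
So the blended color is (106, 153, 69), about #6a9945.

(106, 153, 69)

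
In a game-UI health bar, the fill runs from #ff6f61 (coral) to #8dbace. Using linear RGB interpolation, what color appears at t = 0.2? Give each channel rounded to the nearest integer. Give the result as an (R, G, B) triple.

(232, 126, 119)

#ff6f61 → (255, 111, 97); #8dbace → (141, 186, 206).
R = 255 + 0.2 × (141 − 255) = 255 + 0.2 × -114 = 232.2 → 232
G = 111 + 0.2 × (186 − 111) = 111 + 0.2 × 75 = 126 → 126
B = 97 + 0.2 × (206 − 97) = 97 + 0.2 × 109 = 118.8 → 119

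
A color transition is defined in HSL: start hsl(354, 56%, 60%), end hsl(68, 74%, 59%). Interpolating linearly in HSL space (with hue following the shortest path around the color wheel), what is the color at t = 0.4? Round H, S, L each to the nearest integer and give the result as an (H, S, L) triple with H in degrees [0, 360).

Hue: 68 − 354 = -286°, but |-286| > 180 so the shorter arc goes the other way: Δh = -286 + 360 = 74°.
H = 354 + 0.4 × (74) = 383.6 → 384 → 384 mod 360 = 24°
S = 56 + 0.4 × (74 − 56) = 63.2 → 63%
L = 60 + 0.4 × (59 − 60) = 59.6 → 60%

(24, 63, 60)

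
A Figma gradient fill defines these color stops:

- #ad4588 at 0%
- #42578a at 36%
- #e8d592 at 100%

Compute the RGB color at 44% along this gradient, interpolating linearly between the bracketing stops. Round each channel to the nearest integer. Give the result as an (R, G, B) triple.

44% lies between the 36% and 100% stops, so the local fraction is t = (44 − 36)/(100 − 36) = 8/64 ≈ 0.125.
#42578a → (66, 87, 138); #e8d592 → (232, 213, 146).
R = 66 + 0.125 × (232 − 66) = 86.75 → 87
G = 87 + 0.125 × (213 − 87) = 102.75 → 103
B = 138 + 0.125 × (146 − 138) = 139 → 139

(87, 103, 139)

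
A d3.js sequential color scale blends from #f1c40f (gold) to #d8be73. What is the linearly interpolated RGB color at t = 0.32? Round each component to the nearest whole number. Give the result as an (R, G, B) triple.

#f1c40f → (241, 196, 15); #d8be73 → (216, 190, 115).
R = 241 + 0.32 × (216 − 241) = 241 + 0.32 × -25 = 233 → 233
G = 196 + 0.32 × (190 − 196) = 196 + 0.32 × -6 = 194.08 → 194
B = 15 + 0.32 × (115 − 15) = 15 + 0.32 × 100 = 47 → 47
So the blended color is (233, 194, 47), about #e9c22f.

(233, 194, 47)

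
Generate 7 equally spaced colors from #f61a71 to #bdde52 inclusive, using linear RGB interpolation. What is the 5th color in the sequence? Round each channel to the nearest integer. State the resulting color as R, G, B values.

With 7 swatches and endpoints inclusive, swatch 5 sits at t = (5 − 1)/(7 − 1) = 4/6 ≈ 0.6667.
#f61a71 → (246, 26, 113); #bdde52 → (189, 222, 82).
R = 246 + 0.6667 × (189 − 246) = 207.998 → 208
G = 26 + 0.6667 × (222 − 26) = 156.673 → 157
B = 113 + 0.6667 × (82 − 113) = 92.332 → 92

(208, 157, 92)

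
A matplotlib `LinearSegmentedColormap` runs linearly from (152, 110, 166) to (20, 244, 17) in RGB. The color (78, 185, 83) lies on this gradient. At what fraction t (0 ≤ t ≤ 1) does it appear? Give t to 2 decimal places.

Invert the lerp on the B channel (largest span, 149): t = (83 − 166) / (17 − 166) = -83/-149 = 0.55705.
Check on R: (78 − 152)/(20 − 152) = 0.5606 ✓

0.56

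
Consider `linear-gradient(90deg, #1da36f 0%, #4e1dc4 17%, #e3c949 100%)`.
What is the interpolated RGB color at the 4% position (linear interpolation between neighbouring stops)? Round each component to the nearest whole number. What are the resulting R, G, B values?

4% lies between the 0% and 17% stops, so the local fraction is t = (4 − 0)/(17 − 0) = 4/17 ≈ 0.2353.
#1da36f → (29, 163, 111); #4e1dc4 → (78, 29, 196).
R = 29 + 0.2353 × (78 − 29) = 40.53 → 41
G = 163 + 0.2353 × (29 − 163) = 131.47 → 131
B = 111 + 0.2353 × (196 − 111) = 131 → 131

(41, 131, 131)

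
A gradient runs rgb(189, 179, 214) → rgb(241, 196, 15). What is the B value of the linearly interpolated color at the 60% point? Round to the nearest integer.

B = 214 + 0.6 × (15 − 214) = 94.6 → 95

95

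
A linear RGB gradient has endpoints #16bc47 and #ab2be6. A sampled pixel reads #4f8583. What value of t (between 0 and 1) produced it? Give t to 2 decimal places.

0.38

Invert the lerp on the B channel (largest span, 159): t = (131 − 71) / (230 − 71) = 60/159 = 0.37736.
Check on R: (79 − 22)/(171 − 22) = 0.3826 ✓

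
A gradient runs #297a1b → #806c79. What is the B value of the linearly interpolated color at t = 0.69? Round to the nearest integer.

B₁ = 27 (from #297a1b), B₂ = 121 (from #806c79).
B = 27 + 0.69 × (121 − 27) = 91.86 → 92

92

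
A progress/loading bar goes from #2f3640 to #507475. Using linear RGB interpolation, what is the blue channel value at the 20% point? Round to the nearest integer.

75

B₁ = 64 (from #2f3640), B₂ = 117 (from #507475).
B = 64 + 0.2 × (117 − 64) = 74.6 → 75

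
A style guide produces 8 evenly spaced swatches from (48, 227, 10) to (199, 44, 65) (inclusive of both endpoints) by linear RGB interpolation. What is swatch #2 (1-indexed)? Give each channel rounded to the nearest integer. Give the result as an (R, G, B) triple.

(70, 201, 18)

With 8 swatches and endpoints inclusive, swatch 2 sits at t = (2 − 1)/(8 − 1) = 1/7 ≈ 0.1429.
R = 48 + 0.1429 × (199 − 48) = 69.578 → 70
G = 227 + 0.1429 × (44 − 227) = 200.849 → 201
B = 10 + 0.1429 × (65 − 10) = 17.86 → 18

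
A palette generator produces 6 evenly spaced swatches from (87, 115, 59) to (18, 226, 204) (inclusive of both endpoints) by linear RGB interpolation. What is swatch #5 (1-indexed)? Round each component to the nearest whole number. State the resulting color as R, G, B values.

(32, 204, 175)

With 6 swatches and endpoints inclusive, swatch 5 sits at t = (5 − 1)/(6 − 1) = 4/5 ≈ 0.8.
R = 87 + 0.8 × (18 − 87) = 31.8 → 32
G = 115 + 0.8 × (226 − 115) = 203.8 → 204
B = 59 + 0.8 × (204 − 59) = 175 → 175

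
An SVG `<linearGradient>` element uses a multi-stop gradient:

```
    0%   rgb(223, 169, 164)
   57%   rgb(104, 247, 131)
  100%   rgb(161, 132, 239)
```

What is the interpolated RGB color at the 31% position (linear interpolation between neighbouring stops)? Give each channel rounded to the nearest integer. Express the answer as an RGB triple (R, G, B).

(158, 211, 146)

31% lies between the 0% and 57% stops, so the local fraction is t = (31 − 0)/(57 − 0) = 31/57 ≈ 0.5439.
R = 223 + 0.5439 × (104 − 223) = 158.276 → 158
G = 169 + 0.5439 × (247 − 169) = 211.424 → 211
B = 164 + 0.5439 × (131 − 164) = 146.051 → 146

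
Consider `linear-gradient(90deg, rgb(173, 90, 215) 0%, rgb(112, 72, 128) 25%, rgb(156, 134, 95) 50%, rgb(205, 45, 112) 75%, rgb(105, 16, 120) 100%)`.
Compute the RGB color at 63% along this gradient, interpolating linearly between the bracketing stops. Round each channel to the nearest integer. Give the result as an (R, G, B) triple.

63% lies between the 50% and 75% stops, so the local fraction is t = (63 − 50)/(75 − 50) = 13/25 ≈ 0.52.
R = 156 + 0.52 × (205 − 156) = 181.48 → 181
G = 134 + 0.52 × (45 − 134) = 87.72 → 88
B = 95 + 0.52 × (112 − 95) = 103.84 → 104

(181, 88, 104)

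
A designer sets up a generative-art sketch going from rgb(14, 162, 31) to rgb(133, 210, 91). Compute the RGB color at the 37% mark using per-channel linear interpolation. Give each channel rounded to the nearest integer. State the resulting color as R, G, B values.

(58, 180, 53)

37% corresponds to t = 0.37.
R = 14 + 0.37 × (133 − 14) = 14 + 0.37 × 119 = 58.03 → 58
G = 162 + 0.37 × (210 − 162) = 162 + 0.37 × 48 = 179.76 → 180
B = 31 + 0.37 × (91 − 31) = 31 + 0.37 × 60 = 53.2 → 53
So the blended color is (58, 180, 53), about #3ab435.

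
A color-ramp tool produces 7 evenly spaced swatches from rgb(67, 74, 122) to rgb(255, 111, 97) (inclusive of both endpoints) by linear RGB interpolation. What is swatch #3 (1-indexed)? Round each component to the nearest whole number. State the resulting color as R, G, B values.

(130, 86, 114)

With 7 swatches and endpoints inclusive, swatch 3 sits at t = (3 − 1)/(7 − 1) = 2/6 ≈ 0.3333.
R = 67 + 0.3333 × (255 − 67) = 129.66 → 130
G = 74 + 0.3333 × (111 − 74) = 86.332 → 86
B = 122 + 0.3333 × (97 − 122) = 113.668 → 114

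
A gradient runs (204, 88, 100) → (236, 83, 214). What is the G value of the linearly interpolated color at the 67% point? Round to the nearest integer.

G = 88 + 0.67 × (83 − 88) = 84.65 → 85

85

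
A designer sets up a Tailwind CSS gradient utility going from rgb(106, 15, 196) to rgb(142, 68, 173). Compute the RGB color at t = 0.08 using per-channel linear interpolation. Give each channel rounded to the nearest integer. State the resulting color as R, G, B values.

(109, 19, 194)

R = 106 + 0.08 × (142 − 106) = 106 + 0.08 × 36 = 108.88 → 109
G = 15 + 0.08 × (68 − 15) = 15 + 0.08 × 53 = 19.24 → 19
B = 196 + 0.08 × (173 − 196) = 196 + 0.08 × -23 = 194.16 → 194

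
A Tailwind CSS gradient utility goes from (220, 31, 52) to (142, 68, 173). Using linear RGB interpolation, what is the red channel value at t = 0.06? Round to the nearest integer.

R = 220 + 0.06 × (142 − 220) = 215.32 → 215

215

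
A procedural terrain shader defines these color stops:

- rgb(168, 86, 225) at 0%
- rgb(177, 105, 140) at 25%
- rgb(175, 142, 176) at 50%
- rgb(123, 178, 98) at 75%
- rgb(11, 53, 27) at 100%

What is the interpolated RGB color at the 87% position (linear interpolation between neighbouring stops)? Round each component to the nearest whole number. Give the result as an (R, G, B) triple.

(69, 118, 64)

87% lies between the 75% and 100% stops, so the local fraction is t = (87 − 75)/(100 − 75) = 12/25 ≈ 0.48.
R = 123 + 0.48 × (11 − 123) = 69.24 → 69
G = 178 + 0.48 × (53 − 178) = 118 → 118
B = 98 + 0.48 × (27 − 98) = 63.92 → 64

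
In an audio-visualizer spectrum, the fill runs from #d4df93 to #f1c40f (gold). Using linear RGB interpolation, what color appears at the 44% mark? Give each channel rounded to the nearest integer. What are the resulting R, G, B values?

#d4df93 → (212, 223, 147); #f1c40f → (241, 196, 15).
44% corresponds to t = 0.44.
R = 212 + 0.44 × (241 − 212) = 212 + 0.44 × 29 = 224.76 → 225
G = 223 + 0.44 × (196 − 223) = 223 + 0.44 × -27 = 211.12 → 211
B = 147 + 0.44 × (15 − 147) = 147 + 0.44 × -132 = 88.92 → 89

(225, 211, 89)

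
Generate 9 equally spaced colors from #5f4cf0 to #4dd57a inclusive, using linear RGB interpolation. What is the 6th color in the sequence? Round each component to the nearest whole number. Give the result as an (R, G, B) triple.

With 9 swatches and endpoints inclusive, swatch 6 sits at t = (6 − 1)/(9 − 1) = 5/8 ≈ 0.625.
#5f4cf0 → (95, 76, 240); #4dd57a → (77, 213, 122).
R = 95 + 0.625 × (77 − 95) = 83.75 → 84
G = 76 + 0.625 × (213 − 76) = 161.625 → 162
B = 240 + 0.625 × (122 − 240) = 166.25 → 166

(84, 162, 166)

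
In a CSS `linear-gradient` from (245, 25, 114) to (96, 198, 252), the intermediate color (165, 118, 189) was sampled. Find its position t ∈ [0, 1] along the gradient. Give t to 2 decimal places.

Invert the lerp on the G channel (largest span, 173): t = (118 − 25) / (198 − 25) = 93/173 = 0.53757.
Check on R: (165 − 245)/(96 − 245) = 0.5369 ✓

0.54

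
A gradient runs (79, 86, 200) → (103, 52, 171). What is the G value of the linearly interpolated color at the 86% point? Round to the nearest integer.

G = 86 + 0.86 × (52 − 86) = 56.76 → 57

57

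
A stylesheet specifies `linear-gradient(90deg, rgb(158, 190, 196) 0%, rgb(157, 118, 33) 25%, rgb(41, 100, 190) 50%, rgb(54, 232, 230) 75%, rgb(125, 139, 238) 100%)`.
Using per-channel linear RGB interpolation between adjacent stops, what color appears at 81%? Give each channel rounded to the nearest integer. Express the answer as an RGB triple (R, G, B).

81% lies between the 75% and 100% stops, so the local fraction is t = (81 − 75)/(100 − 75) = 6/25 ≈ 0.24.
R = 54 + 0.24 × (125 − 54) = 71.04 → 71
G = 232 + 0.24 × (139 − 232) = 209.68 → 210
B = 230 + 0.24 × (238 − 230) = 231.92 → 232

(71, 210, 232)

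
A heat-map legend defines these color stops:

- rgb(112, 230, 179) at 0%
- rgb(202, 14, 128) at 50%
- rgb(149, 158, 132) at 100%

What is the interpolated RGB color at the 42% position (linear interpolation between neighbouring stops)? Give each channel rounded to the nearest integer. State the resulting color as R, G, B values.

42% lies between the 0% and 50% stops, so the local fraction is t = (42 − 0)/(50 − 0) = 42/50 ≈ 0.84.
R = 112 + 0.84 × (202 − 112) = 187.6 → 188
G = 230 + 0.84 × (14 − 230) = 48.56 → 49
B = 179 + 0.84 × (128 − 179) = 136.16 → 136

(188, 49, 136)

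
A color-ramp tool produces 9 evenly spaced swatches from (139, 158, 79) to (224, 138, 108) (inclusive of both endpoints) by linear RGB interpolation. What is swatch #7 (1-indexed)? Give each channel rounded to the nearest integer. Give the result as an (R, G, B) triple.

With 9 swatches and endpoints inclusive, swatch 7 sits at t = (7 − 1)/(9 − 1) = 6/8 ≈ 0.75.
R = 139 + 0.75 × (224 − 139) = 202.75 → 203
G = 158 + 0.75 × (138 − 158) = 143 → 143
B = 79 + 0.75 × (108 − 79) = 100.75 → 101

(203, 143, 101)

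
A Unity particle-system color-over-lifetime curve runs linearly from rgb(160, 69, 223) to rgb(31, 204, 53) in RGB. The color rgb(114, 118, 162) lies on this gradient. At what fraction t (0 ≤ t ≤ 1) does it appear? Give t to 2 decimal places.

Invert the lerp on the B channel (largest span, 170): t = (162 − 223) / (53 − 223) = -61/-170 = 0.35882.
Check on R: (114 − 160)/(31 − 160) = 0.3566 ✓

0.36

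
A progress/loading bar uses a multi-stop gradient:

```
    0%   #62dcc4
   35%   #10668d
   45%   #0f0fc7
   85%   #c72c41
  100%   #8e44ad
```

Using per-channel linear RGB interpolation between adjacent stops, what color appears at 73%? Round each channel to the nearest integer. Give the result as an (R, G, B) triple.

(144, 35, 105)

73% lies between the 45% and 85% stops, so the local fraction is t = (73 − 45)/(85 − 45) = 28/40 ≈ 0.7.
#0f0fc7 → (15, 15, 199); #c72c41 → (199, 44, 65).
R = 15 + 0.7 × (199 − 15) = 143.8 → 144
G = 15 + 0.7 × (44 − 15) = 35.3 → 35
B = 199 + 0.7 × (65 − 199) = 105.2 → 105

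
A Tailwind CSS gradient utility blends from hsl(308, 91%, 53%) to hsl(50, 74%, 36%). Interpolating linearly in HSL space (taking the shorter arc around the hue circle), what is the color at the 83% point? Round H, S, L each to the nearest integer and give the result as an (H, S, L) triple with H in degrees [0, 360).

Hue: 50 − 308 = -258°, but |-258| > 180 so the shorter arc goes the other way: Δh = -258 + 360 = 102°.
H = 308 + 0.83 × (102) = 392.66 → 393 → 393 mod 360 = 33°
S = 91 + 0.83 × (74 − 91) = 76.89 → 77%
L = 53 + 0.83 × (36 − 53) = 38.89 → 39%

(33, 77, 39)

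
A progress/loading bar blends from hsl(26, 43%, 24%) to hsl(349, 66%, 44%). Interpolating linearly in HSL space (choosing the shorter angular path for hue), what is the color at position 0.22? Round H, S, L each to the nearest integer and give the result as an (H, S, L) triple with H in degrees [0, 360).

(18, 48, 28)

Hue: 349 − 26 = 323°, but |323| > 180 so the shorter arc goes the other way: Δh = 323 − 360 = -37°.
H = 26 + 0.22 × (-37) = 17.86 → 18°
S = 43 + 0.22 × (66 − 43) = 48.06 → 48%
L = 24 + 0.22 × (44 − 24) = 28.4 → 28%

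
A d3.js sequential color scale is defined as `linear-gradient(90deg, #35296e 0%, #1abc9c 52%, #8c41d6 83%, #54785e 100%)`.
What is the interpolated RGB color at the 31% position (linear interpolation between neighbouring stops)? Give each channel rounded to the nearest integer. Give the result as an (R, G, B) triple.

31% lies between the 0% and 52% stops, so the local fraction is t = (31 − 0)/(52 − 0) = 31/52 ≈ 0.5962.
#35296e → (53, 41, 110); #1abc9c → (26, 188, 156).
R = 53 + 0.5962 × (26 − 53) = 36.903 → 37
G = 41 + 0.5962 × (188 − 41) = 128.641 → 129
B = 110 + 0.5962 × (156 − 110) = 137.425 → 137

(37, 129, 137)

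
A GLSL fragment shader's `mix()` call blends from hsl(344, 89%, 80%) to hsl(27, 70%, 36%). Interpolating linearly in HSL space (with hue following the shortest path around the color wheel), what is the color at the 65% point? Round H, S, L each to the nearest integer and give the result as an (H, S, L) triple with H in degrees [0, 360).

(12, 77, 51)

Hue: 27 − 344 = -317°, but |-317| > 180 so the shorter arc goes the other way: Δh = -317 + 360 = 43°.
H = 344 + 0.65 × (43) = 371.95 → 372 → 372 mod 360 = 12°
S = 89 + 0.65 × (70 − 89) = 76.65 → 77%
L = 80 + 0.65 × (36 − 80) = 51.4 → 51%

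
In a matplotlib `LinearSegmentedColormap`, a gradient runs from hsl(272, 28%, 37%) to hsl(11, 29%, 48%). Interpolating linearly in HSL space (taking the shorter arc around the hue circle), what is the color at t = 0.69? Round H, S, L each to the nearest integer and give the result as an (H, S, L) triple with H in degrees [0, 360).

(340, 29, 45)

Hue: 11 − 272 = -261°, but |-261| > 180 so the shorter arc goes the other way: Δh = -261 + 360 = 99°.
H = 272 + 0.69 × (99) = 340.31 → 340°
S = 28 + 0.69 × (29 − 28) = 28.69 → 29%
L = 37 + 0.69 × (48 − 37) = 44.59 → 45%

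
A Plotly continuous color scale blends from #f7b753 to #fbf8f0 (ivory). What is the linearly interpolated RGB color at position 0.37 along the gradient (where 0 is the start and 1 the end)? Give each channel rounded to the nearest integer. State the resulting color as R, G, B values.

(248, 207, 141)

#f7b753 → (247, 183, 83); #fbf8f0 → (251, 248, 240).
R = 247 + 0.37 × (251 − 247) = 247 + 0.37 × 4 = 248.48 → 248
G = 183 + 0.37 × (248 − 183) = 183 + 0.37 × 65 = 207.05 → 207
B = 83 + 0.37 × (240 − 83) = 83 + 0.37 × 157 = 141.09 → 141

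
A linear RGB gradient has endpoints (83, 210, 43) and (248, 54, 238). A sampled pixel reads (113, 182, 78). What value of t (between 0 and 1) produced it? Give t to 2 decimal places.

Invert the lerp on the B channel (largest span, 195): t = (78 − 43) / (238 − 43) = 35/195 = 0.17949.
Check on R: (113 − 83)/(248 − 83) = 0.1818 ✓

0.18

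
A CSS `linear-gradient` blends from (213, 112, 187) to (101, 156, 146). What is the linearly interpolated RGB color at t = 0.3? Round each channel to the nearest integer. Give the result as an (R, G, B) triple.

(179, 125, 175)

R = 213 + 0.3 × (101 − 213) = 213 + 0.3 × -112 = 179.4 → 179
G = 112 + 0.3 × (156 − 112) = 112 + 0.3 × 44 = 125.2 → 125
B = 187 + 0.3 × (146 − 187) = 187 + 0.3 × -41 = 174.7 → 175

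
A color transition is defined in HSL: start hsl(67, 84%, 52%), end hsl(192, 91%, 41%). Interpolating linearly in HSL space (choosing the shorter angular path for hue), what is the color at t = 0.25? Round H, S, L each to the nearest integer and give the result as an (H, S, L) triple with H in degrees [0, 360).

(98, 86, 49)

Hue arc: Δh = 192 − 67 = 125° (|Δh| ≤ 180, already the shorter path).
H = 67 + 0.25 × (125) = 98.25 → 98°
S = 84 + 0.25 × (91 − 84) = 85.75 → 86%
L = 52 + 0.25 × (41 − 52) = 49.25 → 49%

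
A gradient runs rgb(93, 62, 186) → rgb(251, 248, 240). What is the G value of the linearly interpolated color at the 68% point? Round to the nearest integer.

188

G = 62 + 0.68 × (248 − 62) = 188.48 → 188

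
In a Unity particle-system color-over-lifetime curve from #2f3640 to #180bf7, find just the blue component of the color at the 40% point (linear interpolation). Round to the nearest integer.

B₁ = 64 (from #2f3640), B₂ = 247 (from #180bf7).
B = 64 + 0.4 × (247 − 64) = 137.2 → 137

137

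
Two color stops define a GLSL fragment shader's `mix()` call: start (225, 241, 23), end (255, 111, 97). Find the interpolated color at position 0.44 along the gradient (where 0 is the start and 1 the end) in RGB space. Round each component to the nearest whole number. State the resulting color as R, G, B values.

(238, 184, 56)

R = 225 + 0.44 × (255 − 225) = 225 + 0.44 × 30 = 238.2 → 238
G = 241 + 0.44 × (111 − 241) = 241 + 0.44 × -130 = 183.8 → 184
B = 23 + 0.44 × (97 − 23) = 23 + 0.44 × 74 = 55.56 → 56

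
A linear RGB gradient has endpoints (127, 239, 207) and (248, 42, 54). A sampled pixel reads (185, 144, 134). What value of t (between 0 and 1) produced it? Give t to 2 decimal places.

Invert the lerp on the G channel (largest span, 197): t = (144 − 239) / (42 − 239) = -95/-197 = 0.48223.
Check on R: (185 − 127)/(248 − 127) = 0.4793 ✓

0.48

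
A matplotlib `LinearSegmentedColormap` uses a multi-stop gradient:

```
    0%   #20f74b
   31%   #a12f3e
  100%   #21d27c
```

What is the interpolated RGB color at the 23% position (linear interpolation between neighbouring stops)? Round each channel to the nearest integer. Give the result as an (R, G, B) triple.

23% lies between the 0% and 31% stops, so the local fraction is t = (23 − 0)/(31 − 0) = 23/31 ≈ 0.7419.
#20f74b → (32, 247, 75); #a12f3e → (161, 47, 62).
R = 32 + 0.7419 × (161 − 32) = 127.705 → 128
G = 247 + 0.7419 × (47 − 247) = 98.62 → 99
B = 75 + 0.7419 × (62 − 75) = 65.355 → 65

(128, 99, 65)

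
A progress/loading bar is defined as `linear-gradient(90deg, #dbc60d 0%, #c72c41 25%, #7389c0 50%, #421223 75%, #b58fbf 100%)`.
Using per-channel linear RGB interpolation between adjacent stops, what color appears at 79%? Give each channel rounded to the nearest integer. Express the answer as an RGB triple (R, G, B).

(84, 38, 60)

79% lies between the 75% and 100% stops, so the local fraction is t = (79 − 75)/(100 − 75) = 4/25 ≈ 0.16.
#421223 → (66, 18, 35); #b58fbf → (181, 143, 191).
R = 66 + 0.16 × (181 − 66) = 84.4 → 84
G = 18 + 0.16 × (143 − 18) = 38 → 38
B = 35 + 0.16 × (191 − 35) = 59.96 → 60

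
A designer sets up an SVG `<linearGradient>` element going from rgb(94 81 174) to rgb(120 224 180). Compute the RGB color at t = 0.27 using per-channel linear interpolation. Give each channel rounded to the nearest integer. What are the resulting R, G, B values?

R = 94 + 0.27 × (120 − 94) = 94 + 0.27 × 26 = 101.02 → 101
G = 81 + 0.27 × (224 − 81) = 81 + 0.27 × 143 = 119.61 → 120
B = 174 + 0.27 × (180 − 174) = 174 + 0.27 × 6 = 175.62 → 176

(101, 120, 176)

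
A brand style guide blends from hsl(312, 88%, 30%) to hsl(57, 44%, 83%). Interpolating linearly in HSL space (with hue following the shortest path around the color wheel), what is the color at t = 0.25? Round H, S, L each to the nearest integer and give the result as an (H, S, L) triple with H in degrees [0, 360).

(338, 77, 43)

Hue: 57 − 312 = -255°, but |-255| > 180 so the shorter arc goes the other way: Δh = -255 + 360 = 105°.
H = 312 + 0.25 × (105) = 338.25 → 338°
S = 88 + 0.25 × (44 − 88) = 77 → 77%
L = 30 + 0.25 × (83 − 30) = 43.25 → 43%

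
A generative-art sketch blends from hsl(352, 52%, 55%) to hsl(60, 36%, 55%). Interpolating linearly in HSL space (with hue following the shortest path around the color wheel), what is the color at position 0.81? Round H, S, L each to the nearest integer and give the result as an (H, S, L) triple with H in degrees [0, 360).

Hue: 60 − 352 = -292°, but |-292| > 180 so the shorter arc goes the other way: Δh = -292 + 360 = 68°.
H = 352 + 0.81 × (68) = 407.08 → 407 → 407 mod 360 = 47°
S = 52 + 0.81 × (36 − 52) = 39.04 → 39%
L = 55 + 0.81 × (55 − 55) = 55 → 55%

(47, 39, 55)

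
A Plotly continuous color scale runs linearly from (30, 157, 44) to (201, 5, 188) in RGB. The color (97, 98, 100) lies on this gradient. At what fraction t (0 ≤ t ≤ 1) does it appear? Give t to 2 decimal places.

Invert the lerp on the R channel (largest span, 171): t = (97 − 30) / (201 − 30) = 67/171 = 0.39181.
Check on G: (98 − 157)/(5 − 157) = 0.3882 ✓

0.39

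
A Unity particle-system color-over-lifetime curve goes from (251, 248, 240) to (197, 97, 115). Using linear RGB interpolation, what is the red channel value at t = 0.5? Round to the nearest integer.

R = 251 + 0.5 × (197 − 251) = 224 → 224

224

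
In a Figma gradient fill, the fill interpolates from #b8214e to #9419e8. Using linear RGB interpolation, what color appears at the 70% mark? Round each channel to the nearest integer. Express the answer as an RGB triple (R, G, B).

(159, 27, 186)

#b8214e → (184, 33, 78); #9419e8 → (148, 25, 232).
70% corresponds to t = 0.7.
R = 184 + 0.7 × (148 − 184) = 184 + 0.7 × -36 = 158.8 → 159
G = 33 + 0.7 × (25 − 33) = 33 + 0.7 × -8 = 27.4 → 27
B = 78 + 0.7 × (232 − 78) = 78 + 0.7 × 154 = 185.8 → 186
So the blended color is (159, 27, 186), about #9f1bba.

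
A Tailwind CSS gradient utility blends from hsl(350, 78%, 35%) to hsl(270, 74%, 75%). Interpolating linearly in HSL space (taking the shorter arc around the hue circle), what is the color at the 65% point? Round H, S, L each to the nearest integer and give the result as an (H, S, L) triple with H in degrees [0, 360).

Hue arc: Δh = 270 − 350 = -80° (|Δh| ≤ 180, already the shorter path).
H = 350 + 0.65 × (-80) = 298 → 298°
S = 78 + 0.65 × (74 − 78) = 75.4 → 75%
L = 35 + 0.65 × (75 − 35) = 61 → 61%

(298, 75, 61)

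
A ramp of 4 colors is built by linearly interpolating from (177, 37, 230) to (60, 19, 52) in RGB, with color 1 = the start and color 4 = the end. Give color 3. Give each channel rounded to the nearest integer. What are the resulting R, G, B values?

(99, 25, 111)

With 4 swatches and endpoints inclusive, swatch 3 sits at t = (3 − 1)/(4 − 1) = 2/3 ≈ 0.6667.
R = 177 + 0.6667 × (60 − 177) = 98.996 → 99
G = 37 + 0.6667 × (19 − 37) = 24.999 → 25
B = 230 + 0.6667 × (52 − 230) = 111.327 → 111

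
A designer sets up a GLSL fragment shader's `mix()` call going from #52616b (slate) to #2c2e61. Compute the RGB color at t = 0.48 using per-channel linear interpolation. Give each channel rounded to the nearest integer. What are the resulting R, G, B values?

(64, 73, 102)

#52616b → (82, 97, 107); #2c2e61 → (44, 46, 97).
R = 82 + 0.48 × (44 − 82) = 82 + 0.48 × -38 = 63.76 → 64
G = 97 + 0.48 × (46 − 97) = 97 + 0.48 × -51 = 72.52 → 73
B = 107 + 0.48 × (97 − 107) = 107 + 0.48 × -10 = 102.2 → 102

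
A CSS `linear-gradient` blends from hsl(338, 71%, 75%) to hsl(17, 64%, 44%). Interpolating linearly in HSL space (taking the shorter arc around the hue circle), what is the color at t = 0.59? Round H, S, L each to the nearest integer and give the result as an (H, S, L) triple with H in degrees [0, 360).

Hue: 17 − 338 = -321°, but |-321| > 180 so the shorter arc goes the other way: Δh = -321 + 360 = 39°.
H = 338 + 0.59 × (39) = 361.01 → 361 → 361 mod 360 = 1°
S = 71 + 0.59 × (64 − 71) = 66.87 → 67%
L = 75 + 0.59 × (44 − 75) = 56.71 → 57%

(1, 67, 57)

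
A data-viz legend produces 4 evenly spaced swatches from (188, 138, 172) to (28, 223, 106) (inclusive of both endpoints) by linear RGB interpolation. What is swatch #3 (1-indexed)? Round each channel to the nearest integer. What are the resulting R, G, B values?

(81, 195, 128)

With 4 swatches and endpoints inclusive, swatch 3 sits at t = (3 − 1)/(4 − 1) = 2/3 ≈ 0.6667.
R = 188 + 0.6667 × (28 − 188) = 81.328 → 81
G = 138 + 0.6667 × (223 − 138) = 194.669 → 195
B = 172 + 0.6667 × (106 − 172) = 127.998 → 128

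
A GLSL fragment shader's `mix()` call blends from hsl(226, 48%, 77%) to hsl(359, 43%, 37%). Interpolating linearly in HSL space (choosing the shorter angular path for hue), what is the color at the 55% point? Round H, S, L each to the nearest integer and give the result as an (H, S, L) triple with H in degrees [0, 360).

Hue arc: Δh = 359 − 226 = 133° (|Δh| ≤ 180, already the shorter path).
H = 226 + 0.55 × (133) = 299.15 → 299°
S = 48 + 0.55 × (43 − 48) = 45.25 → 45%
L = 77 + 0.55 × (37 − 77) = 55 → 55%

(299, 45, 55)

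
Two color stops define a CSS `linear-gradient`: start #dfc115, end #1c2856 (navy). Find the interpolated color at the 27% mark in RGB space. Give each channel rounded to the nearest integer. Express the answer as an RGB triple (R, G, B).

#dfc115 → (223, 193, 21); #1c2856 → (28, 40, 86).
27% corresponds to t = 0.27.
R = 223 + 0.27 × (28 − 223) = 223 + 0.27 × -195 = 170.35 → 170
G = 193 + 0.27 × (40 − 193) = 193 + 0.27 × -153 = 151.69 → 152
B = 21 + 0.27 × (86 − 21) = 21 + 0.27 × 65 = 38.55 → 39

(170, 152, 39)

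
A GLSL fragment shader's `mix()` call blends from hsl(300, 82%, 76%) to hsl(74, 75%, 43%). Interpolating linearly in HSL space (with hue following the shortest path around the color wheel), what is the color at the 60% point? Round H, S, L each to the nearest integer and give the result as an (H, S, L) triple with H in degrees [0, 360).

(20, 78, 56)

Hue: 74 − 300 = -226°, but |-226| > 180 so the shorter arc goes the other way: Δh = -226 + 360 = 134°.
H = 300 + 0.6 × (134) = 380.4 → 380 → 380 mod 360 = 20°
S = 82 + 0.6 × (75 − 82) = 77.8 → 78%
L = 76 + 0.6 × (43 − 76) = 56.2 → 56%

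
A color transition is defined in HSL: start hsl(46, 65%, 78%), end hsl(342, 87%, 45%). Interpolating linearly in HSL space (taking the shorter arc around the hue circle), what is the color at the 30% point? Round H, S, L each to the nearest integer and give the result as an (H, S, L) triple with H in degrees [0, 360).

Hue: 342 − 46 = 296°, but |296| > 180 so the shorter arc goes the other way: Δh = 296 − 360 = -64°.
H = 46 + 0.3 × (-64) = 26.8 → 27°
S = 65 + 0.3 × (87 − 65) = 71.6 → 72%
L = 78 + 0.3 × (45 − 78) = 68.1 → 68%

(27, 72, 68)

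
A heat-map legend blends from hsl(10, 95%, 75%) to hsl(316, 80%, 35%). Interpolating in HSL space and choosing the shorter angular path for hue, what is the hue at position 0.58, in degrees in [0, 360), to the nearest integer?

Hue: 316 − 10 = 306°, but |306| > 180 so the shorter arc goes the other way: Δh = 306 − 360 = -54°.
H = 10 + 0.58 × (-54) = -21.32 → -21 → -21 mod 360 = 339°

339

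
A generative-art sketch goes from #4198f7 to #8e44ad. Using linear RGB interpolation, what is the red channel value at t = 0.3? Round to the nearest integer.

R₁ = 65 (from #4198f7), R₂ = 142 (from #8e44ad).
R = 65 + 0.3 × (142 − 65) = 88.1 → 88

88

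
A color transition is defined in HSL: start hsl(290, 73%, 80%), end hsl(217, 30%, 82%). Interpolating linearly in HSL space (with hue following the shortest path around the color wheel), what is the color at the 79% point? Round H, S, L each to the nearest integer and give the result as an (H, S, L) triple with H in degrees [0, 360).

(232, 39, 82)

Hue arc: Δh = 217 − 290 = -73° (|Δh| ≤ 180, already the shorter path).
H = 290 + 0.79 × (-73) = 232.33 → 232°
S = 73 + 0.79 × (30 − 73) = 39.03 → 39%
L = 80 + 0.79 × (82 − 80) = 81.58 → 82%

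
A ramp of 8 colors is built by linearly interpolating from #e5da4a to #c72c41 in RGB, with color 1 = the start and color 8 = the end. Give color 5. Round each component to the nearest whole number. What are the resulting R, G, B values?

(212, 119, 69)

With 8 swatches and endpoints inclusive, swatch 5 sits at t = (5 − 1)/(8 − 1) = 4/7 ≈ 0.5714.
#e5da4a → (229, 218, 74); #c72c41 → (199, 44, 65).
R = 229 + 0.5714 × (199 − 229) = 211.858 → 212
G = 218 + 0.5714 × (44 − 218) = 118.576 → 119
B = 74 + 0.5714 × (65 − 74) = 68.857 → 69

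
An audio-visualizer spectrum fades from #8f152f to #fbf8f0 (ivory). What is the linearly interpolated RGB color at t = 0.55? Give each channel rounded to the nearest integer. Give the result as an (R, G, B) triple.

(202, 146, 153)

#8f152f → (143, 21, 47); #fbf8f0 → (251, 248, 240).
R = 143 + 0.55 × (251 − 143) = 143 + 0.55 × 108 = 202.4 → 202
G = 21 + 0.55 × (248 − 21) = 21 + 0.55 × 227 = 145.85 → 146
B = 47 + 0.55 × (240 − 47) = 47 + 0.55 × 193 = 153.15 → 153
So the blended color is (202, 146, 153), about #ca9299.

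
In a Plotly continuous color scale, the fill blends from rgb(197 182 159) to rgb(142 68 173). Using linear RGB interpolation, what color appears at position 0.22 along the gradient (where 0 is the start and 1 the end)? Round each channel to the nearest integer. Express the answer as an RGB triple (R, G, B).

R = 197 + 0.22 × (142 − 197) = 197 + 0.22 × -55 = 184.9 → 185
G = 182 + 0.22 × (68 − 182) = 182 + 0.22 × -114 = 156.92 → 157
B = 159 + 0.22 × (173 − 159) = 159 + 0.22 × 14 = 162.08 → 162
So the blended color is (185, 157, 162), about #b99da2.

(185, 157, 162)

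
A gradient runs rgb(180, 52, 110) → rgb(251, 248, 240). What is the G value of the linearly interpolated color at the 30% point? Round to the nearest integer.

111

G = 52 + 0.3 × (248 − 52) = 110.8 → 111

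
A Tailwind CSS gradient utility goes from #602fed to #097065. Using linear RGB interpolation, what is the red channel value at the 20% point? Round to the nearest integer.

R₁ = 96 (from #602fed), R₂ = 9 (from #097065).
R = 96 + 0.2 × (9 − 96) = 78.6 → 79

79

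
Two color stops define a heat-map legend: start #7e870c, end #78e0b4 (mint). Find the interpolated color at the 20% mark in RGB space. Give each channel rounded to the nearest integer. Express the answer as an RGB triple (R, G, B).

#7e870c → (126, 135, 12); #78e0b4 → (120, 224, 180).
20% corresponds to t = 0.2.
R = 126 + 0.2 × (120 − 126) = 126 + 0.2 × -6 = 124.8 → 125
G = 135 + 0.2 × (224 − 135) = 135 + 0.2 × 89 = 152.8 → 153
B = 12 + 0.2 × (180 − 12) = 12 + 0.2 × 168 = 45.6 → 46

(125, 153, 46)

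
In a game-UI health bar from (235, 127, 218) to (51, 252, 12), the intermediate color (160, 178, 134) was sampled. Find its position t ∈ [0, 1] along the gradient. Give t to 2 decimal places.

Invert the lerp on the B channel (largest span, 206): t = (134 − 218) / (12 − 218) = -84/-206 = 0.40777.
Check on R: (160 − 235)/(51 − 235) = 0.4076 ✓

0.41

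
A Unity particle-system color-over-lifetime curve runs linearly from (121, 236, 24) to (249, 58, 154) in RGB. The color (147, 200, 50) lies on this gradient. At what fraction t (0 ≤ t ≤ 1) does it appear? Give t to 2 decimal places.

0.20

Invert the lerp on the G channel (largest span, 178): t = (200 − 236) / (58 − 236) = -36/-178 = 0.20225.
Check on R: (147 − 121)/(249 − 121) = 0.2031 ✓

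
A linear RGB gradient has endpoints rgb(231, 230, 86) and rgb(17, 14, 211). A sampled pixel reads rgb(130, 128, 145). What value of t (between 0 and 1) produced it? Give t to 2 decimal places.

Invert the lerp on the G channel (largest span, 216): t = (128 − 230) / (14 − 230) = -102/-216 = 0.47222.
Check on R: (130 − 231)/(17 − 231) = 0.472 ✓

0.47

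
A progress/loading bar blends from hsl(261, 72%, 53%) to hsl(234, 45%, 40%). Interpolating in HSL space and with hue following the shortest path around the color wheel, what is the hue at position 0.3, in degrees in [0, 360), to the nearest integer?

253

Hue arc: Δh = 234 − 261 = -27° (|Δh| ≤ 180, already the shorter path).
H = 261 + 0.3 × (-27) = 252.9 → 253°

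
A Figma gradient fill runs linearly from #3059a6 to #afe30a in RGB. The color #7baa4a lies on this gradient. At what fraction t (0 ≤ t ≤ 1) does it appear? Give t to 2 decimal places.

0.59

Invert the lerp on the B channel (largest span, 156): t = (74 − 166) / (10 − 166) = -92/-156 = 0.58974.
Check on R: (123 − 48)/(175 − 48) = 0.5906 ✓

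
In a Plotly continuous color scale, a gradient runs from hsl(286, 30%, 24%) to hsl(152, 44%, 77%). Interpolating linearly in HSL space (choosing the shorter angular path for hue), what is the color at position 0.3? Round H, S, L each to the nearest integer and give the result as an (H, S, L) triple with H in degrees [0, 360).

(246, 34, 40)

Hue arc: Δh = 152 − 286 = -134° (|Δh| ≤ 180, already the shorter path).
H = 286 + 0.3 × (-134) = 245.8 → 246°
S = 30 + 0.3 × (44 − 30) = 34.2 → 34%
L = 24 + 0.3 × (77 − 24) = 39.9 → 40%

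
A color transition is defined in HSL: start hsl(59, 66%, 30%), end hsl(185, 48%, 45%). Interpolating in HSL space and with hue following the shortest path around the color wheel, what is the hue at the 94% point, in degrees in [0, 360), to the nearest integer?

177

Hue arc: Δh = 185 − 59 = 126° (|Δh| ≤ 180, already the shorter path).
H = 59 + 0.94 × (126) = 177.44 → 177°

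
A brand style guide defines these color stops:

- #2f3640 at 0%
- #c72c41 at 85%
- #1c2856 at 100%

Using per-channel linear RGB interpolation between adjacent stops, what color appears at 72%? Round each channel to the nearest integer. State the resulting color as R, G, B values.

(176, 46, 65)

72% lies between the 0% and 85% stops, so the local fraction is t = (72 − 0)/(85 − 0) = 72/85 ≈ 0.8471.
#2f3640 → (47, 54, 64); #c72c41 → (199, 44, 65).
R = 47 + 0.8471 × (199 − 47) = 175.759 → 176
G = 54 + 0.8471 × (44 − 54) = 45.529 → 46
B = 64 + 0.8471 × (65 − 64) = 64.847 → 65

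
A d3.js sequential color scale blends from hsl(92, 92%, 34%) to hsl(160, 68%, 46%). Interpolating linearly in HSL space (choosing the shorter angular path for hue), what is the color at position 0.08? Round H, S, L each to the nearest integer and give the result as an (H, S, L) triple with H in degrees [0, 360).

Hue arc: Δh = 160 − 92 = 68° (|Δh| ≤ 180, already the shorter path).
H = 92 + 0.08 × (68) = 97.44 → 97°
S = 92 + 0.08 × (68 − 92) = 90.08 → 90%
L = 34 + 0.08 × (46 − 34) = 34.96 → 35%

(97, 90, 35)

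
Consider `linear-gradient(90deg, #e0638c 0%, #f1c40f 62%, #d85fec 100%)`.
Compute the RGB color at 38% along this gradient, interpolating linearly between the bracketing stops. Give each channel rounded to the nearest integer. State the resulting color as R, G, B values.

38% lies between the 0% and 62% stops, so the local fraction is t = (38 − 0)/(62 − 0) = 38/62 ≈ 0.6129.
#e0638c → (224, 99, 140); #f1c40f → (241, 196, 15).
R = 224 + 0.6129 × (241 − 224) = 234.419 → 234
G = 99 + 0.6129 × (196 − 99) = 158.451 → 158
B = 140 + 0.6129 × (15 − 140) = 63.388 → 63

(234, 158, 63)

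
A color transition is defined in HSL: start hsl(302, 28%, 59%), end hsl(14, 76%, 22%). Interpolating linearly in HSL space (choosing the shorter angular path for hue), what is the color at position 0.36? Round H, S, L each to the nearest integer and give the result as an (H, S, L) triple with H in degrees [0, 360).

(328, 45, 46)

Hue: 14 − 302 = -288°, but |-288| > 180 so the shorter arc goes the other way: Δh = -288 + 360 = 72°.
H = 302 + 0.36 × (72) = 327.92 → 328°
S = 28 + 0.36 × (76 − 28) = 45.28 → 45%
L = 59 + 0.36 × (22 − 59) = 45.68 → 46%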